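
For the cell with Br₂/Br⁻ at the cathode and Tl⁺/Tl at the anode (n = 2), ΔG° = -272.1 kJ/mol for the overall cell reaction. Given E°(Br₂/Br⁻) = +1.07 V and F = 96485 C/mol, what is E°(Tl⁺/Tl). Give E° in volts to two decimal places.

E°cell = −ΔG°/(nF) = −(-272.1×10³)/((2)(96485)) = +1.410 V.
Since Br₂/Br⁻ is the cathode and Tl⁺/Tl the anode, E°cell = E°(Br₂/Br⁻) − E°(Tl⁺/Tl).
So E°(Tl⁺/Tl) = E°(Br₂/Br⁻) − E°cell = (+1.07) − (+1.410) = -0.34 V.

-0.34 V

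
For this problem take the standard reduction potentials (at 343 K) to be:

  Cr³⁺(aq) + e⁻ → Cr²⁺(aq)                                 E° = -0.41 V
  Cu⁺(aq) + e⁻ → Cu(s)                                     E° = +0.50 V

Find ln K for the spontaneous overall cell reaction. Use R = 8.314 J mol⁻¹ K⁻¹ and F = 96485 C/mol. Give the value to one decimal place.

30.8

Cathode: Cu⁺/Cu; anode: Cr³⁺/Cr²⁺. E°cell = (+0.50) − (-0.41) = +0.91 V, with n = 1.
ΔG° = −nFE° = −RT ln K, so ln K = nFE°/(RT) = (1)(96485)(+0.91) / ((8.314)(343)) = 30.789.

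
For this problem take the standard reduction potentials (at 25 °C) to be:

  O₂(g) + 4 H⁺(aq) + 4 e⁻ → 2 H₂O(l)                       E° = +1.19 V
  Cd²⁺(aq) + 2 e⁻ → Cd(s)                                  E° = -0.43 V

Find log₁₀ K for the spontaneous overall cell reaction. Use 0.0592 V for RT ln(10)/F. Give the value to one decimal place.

109.5

Cathode: O₂/H₂O; anode: Cd²⁺/Cd. E°cell = +1.62 V, n = 4.
log K = nE°cell / 0.0592 = (4)(+1.62) / 0.0592 = 109.5.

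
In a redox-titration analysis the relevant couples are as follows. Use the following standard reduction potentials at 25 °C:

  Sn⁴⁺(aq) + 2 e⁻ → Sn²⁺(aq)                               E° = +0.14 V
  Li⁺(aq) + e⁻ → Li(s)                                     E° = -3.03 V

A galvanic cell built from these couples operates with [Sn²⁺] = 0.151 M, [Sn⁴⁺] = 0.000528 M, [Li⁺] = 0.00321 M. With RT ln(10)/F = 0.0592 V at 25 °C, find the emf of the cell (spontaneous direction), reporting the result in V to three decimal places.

Sn⁴⁺/Sn²⁺ is the cathode (higher E°), Li⁺/Li the anode: E°cell = +0.14 − (-3.03) = +3.17 V, n = 2.
Overall: Sn⁴⁺(aq) + 2 Li(s) → Sn²⁺(aq) + 2 Li⁺(aq)
Q = [Sn²⁺]·[Li⁺]^2 / ([Sn⁴⁺]); log Q = -2.531.
E = E° − (0.0592/n) log Q = +3.17 − (0.0592/2)(-2.531) = +3.245 V.

+3.245 V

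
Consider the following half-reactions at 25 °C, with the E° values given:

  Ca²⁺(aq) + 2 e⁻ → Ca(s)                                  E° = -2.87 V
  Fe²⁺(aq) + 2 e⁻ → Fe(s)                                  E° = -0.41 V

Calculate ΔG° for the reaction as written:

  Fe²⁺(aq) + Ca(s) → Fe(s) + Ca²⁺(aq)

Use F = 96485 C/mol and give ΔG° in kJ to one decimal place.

As written, Fe²⁺/Fe is reduced (cathode) and Ca²⁺/Ca is oxidised (anode), so E°cell = (-0.41) − (-2.87) = +2.46 V.
Balancing electrons gives n = 2.
ΔG° = −nFE° = −(2)(96485)(+2.46) = -474,706 J = -474.7 kJ.

-474.7 kJ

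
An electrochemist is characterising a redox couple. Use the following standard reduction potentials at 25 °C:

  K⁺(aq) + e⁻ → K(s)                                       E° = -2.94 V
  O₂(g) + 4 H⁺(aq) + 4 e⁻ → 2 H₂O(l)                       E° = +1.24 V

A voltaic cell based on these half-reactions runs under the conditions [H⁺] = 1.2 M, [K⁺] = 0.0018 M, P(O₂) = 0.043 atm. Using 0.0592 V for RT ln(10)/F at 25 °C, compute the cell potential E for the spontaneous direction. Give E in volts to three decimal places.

O₂/H₂O is the cathode (higher E°), K⁺/K the anode: E°cell = +1.24 − (-2.94) = +4.18 V, n = 4.
Overall: O₂(g) + 4 H⁺(aq) + 4 K(s) → 2 H₂O(l) + 4 K⁺(aq)
Q = [K⁺]^4 / (P(O₂)·[H⁺]^4); log Q = -9.929.
E = E° − (0.0592/n) log Q = +4.18 − (0.0592/4)(-9.929) = +4.327 V.

+4.327 V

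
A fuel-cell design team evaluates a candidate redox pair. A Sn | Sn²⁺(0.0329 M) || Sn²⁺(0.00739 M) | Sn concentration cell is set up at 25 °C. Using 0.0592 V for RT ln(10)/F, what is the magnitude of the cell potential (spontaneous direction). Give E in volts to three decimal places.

For a concentration cell E°cell = 0. The 0.0329 M side is the cathode (reduction is favoured where [Sn²⁺] is higher).
With n = 2, E = −(0.0592/2) log([Sn²⁺]ₐₙ/[Sn²⁺]꜀ₐₜ) = −(0.0592/2) log(0.00739/0.0329) = −(0.0592/2)(-0.649) = +0.019 V.

+0.019 V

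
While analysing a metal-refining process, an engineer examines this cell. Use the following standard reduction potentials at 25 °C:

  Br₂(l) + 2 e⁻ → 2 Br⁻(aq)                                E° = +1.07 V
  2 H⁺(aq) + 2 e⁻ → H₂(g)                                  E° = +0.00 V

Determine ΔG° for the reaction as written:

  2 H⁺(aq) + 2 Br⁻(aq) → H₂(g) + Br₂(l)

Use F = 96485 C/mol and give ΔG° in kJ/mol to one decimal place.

As written, H⁺/H₂ is reduced (cathode) and Br₂/Br⁻ is oxidised (anode), so E°cell = (+0.00) − (+1.07) = -1.07 V.
Balancing electrons gives n = 2.
ΔG° = −nFE° = −(2)(96485)(-1.07) = 206,478 J = +206.5 kJ/mol.

+206.5 kJ/mol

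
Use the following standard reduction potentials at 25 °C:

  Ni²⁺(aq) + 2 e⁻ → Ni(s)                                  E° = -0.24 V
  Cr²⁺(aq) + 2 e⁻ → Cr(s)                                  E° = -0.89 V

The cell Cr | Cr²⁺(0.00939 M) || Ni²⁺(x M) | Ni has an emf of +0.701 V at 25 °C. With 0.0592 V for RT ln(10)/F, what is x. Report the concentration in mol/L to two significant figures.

Ni²⁺/Ni is the cathode, Cr²⁺/Cr the anode: E°cell = +0.65 V, n = 2.
Overall reaction: Ni²⁺(aq) + Cr(s) → Ni(s) + Cr²⁺(aq); Q = [Cr²⁺]^1/[Ni²⁺]^1.
From E = E° − (0.0592/n) log Q: log Q = (E° − E)·n/0.0592 = (+0.65 − (+0.701))·2/0.0592 = -1.7230.
So 1·log[Ni²⁺] = 1·log(0.00939) − log Q = -2.0273 − (-1.7230) = -0.3043; [Ni²⁺] = 10^(-0.3043) ≈ 0.50 M.

0.50 M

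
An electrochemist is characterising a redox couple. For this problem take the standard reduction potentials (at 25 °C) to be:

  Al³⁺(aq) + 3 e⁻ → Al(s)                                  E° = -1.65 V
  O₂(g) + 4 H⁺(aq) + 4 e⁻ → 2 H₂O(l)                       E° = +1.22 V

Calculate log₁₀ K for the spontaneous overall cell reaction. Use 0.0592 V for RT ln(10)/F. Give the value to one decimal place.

581.8

Cathode: O₂/H₂O; anode: Al³⁺/Al. E°cell = +2.87 V, n = 12.
log K = nE°cell / 0.0592 = (12)(+2.87) / 0.0592 = 581.8.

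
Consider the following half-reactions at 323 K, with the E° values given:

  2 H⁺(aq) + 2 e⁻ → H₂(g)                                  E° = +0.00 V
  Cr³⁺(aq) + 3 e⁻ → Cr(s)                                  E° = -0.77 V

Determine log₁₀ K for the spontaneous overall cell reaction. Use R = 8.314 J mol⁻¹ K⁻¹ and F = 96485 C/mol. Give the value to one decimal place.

72.1

Cathode: H⁺/H₂; anode: Cr³⁺/Cr. E°cell = (+0.00) − (-0.77) = +0.77 V, with n = 6.
ΔG° = −nFE° = −RT ln K, so ln K = nFE°/(RT) = (6)(96485)(+0.77) / ((8.314)(323)) = 165.993.
log₁₀ K = 165.993 / ln 10 = 72.1.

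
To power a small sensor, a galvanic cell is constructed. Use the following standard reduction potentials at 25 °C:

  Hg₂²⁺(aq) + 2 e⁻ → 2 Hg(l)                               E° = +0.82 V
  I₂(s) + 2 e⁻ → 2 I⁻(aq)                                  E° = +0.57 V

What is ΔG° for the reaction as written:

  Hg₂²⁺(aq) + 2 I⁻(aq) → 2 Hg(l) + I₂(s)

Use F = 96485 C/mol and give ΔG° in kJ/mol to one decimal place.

-48.2 kJ/mol

As written, Hg₂²⁺/Hg is reduced (cathode) and I₂/I⁻ is oxidised (anode), so E°cell = (+0.82) − (+0.57) = +0.25 V.
Balancing electrons gives n = 2.
ΔG° = −nFE° = −(2)(96485)(+0.25) = -48,242 J = -48.2 kJ/mol.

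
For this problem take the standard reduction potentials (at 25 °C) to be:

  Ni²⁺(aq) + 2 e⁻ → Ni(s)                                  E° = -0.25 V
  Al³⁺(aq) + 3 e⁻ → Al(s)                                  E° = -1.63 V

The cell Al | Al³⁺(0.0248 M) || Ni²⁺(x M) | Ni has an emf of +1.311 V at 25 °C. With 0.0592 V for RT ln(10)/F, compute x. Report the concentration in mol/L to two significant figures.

0.00040 M

Ni²⁺/Ni is the cathode, Al³⁺/Al the anode: E°cell = +1.38 V, n = 6.
Overall reaction: 3 Ni²⁺(aq) + 2 Al(s) → 3 Ni(s) + 2 Al³⁺(aq); Q = [Al³⁺]^2/[Ni²⁺]^3.
From E = E° − (0.0592/n) log Q: log Q = (E° − E)·n/0.0592 = (+1.38 − (+1.311))·6/0.0592 = 6.9932.
So 3·log[Ni²⁺] = 2·log(0.0248) − log Q = -3.2111 − (6.9932) = -10.2043; log[Ni²⁺] = -10.2043 / 3 = -3.4014; [Ni²⁺] = 10^(-3.4014) ≈ 0.00040 M.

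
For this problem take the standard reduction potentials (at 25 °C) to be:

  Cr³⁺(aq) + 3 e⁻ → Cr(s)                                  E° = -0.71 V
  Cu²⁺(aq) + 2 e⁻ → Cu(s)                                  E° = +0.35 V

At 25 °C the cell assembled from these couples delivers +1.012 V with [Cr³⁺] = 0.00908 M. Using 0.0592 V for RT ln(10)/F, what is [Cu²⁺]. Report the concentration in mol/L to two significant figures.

0.0010 M

Cu²⁺/Cu is the cathode, Cr³⁺/Cr the anode: E°cell = +1.06 V, n = 6.
Overall reaction: 3 Cu²⁺(aq) + 2 Cr(s) → 3 Cu(s) + 2 Cr³⁺(aq); Q = [Cr³⁺]^2/[Cu²⁺]^3.
From E = E° − (0.0592/n) log Q: log Q = (E° − E)·n/0.0592 = (+1.06 − (+1.012))·6/0.0592 = 4.8649.
So 3·log[Cu²⁺] = 2·log(0.00908) − log Q = -4.0838 − (4.8649) = -8.9487; log[Cu²⁺] = -8.9487 / 3 = -2.9829; [Cu²⁺] = 10^(-2.9829) ≈ 0.0010 M.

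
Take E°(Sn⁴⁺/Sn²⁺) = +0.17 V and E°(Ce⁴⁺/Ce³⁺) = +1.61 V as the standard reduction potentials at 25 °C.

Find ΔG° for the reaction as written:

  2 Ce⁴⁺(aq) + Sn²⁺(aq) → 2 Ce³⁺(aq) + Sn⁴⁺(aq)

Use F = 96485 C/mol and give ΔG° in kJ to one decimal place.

As written, Ce⁴⁺/Ce³⁺ is reduced (cathode) and Sn⁴⁺/Sn²⁺ is oxidised (anode), so E°cell = (+1.61) − (+0.17) = +1.44 V.
Balancing electrons gives n = 2.
ΔG° = −nFE° = −(2)(96485)(+1.44) = -277,877 J = -277.9 kJ.

-277.9 kJ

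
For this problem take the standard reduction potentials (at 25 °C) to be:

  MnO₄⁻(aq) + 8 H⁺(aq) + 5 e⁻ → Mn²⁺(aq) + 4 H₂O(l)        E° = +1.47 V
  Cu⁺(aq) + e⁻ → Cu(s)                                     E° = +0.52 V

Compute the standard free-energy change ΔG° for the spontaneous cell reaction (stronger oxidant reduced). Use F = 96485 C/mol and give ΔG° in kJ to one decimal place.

-458.3 kJ

MnO₄⁻/Mn²⁺ (E° = +1.47 V) is the cathode; Cu⁺/Cu (E° = +0.52 V) is the anode, so E°cell = +0.95 V.
Balancing electrons gives n = 5 (lcm of 5 and 1).
ΔG° = −nFE° = −(5)(96485)(+0.95) = -458,304 J = -458.3 kJ.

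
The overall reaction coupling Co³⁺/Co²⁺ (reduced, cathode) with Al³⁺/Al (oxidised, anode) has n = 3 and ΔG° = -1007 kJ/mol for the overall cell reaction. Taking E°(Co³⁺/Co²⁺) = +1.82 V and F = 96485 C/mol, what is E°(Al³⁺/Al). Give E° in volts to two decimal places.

-1.66 V

E°cell = −ΔG°/(nF) = −(-1007×10³)/((3)(96485)) = +3.479 V.
Since Co³⁺/Co²⁺ is the cathode and Al³⁺/Al the anode, E°cell = E°(Co³⁺/Co²⁺) − E°(Al³⁺/Al).
So E°(Al³⁺/Al) = E°(Co³⁺/Co²⁺) − E°cell = (+1.82) − (+3.479) = -1.66 V.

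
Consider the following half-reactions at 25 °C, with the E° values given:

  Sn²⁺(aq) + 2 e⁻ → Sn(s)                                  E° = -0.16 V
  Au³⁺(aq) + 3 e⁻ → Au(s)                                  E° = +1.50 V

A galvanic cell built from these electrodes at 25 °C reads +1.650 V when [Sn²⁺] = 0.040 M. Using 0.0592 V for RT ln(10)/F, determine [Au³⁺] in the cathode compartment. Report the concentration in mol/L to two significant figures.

Au³⁺/Au is the cathode, Sn²⁺/Sn the anode: E°cell = +1.66 V, n = 6.
Overall reaction: 2 Au³⁺(aq) + 3 Sn(s) → 2 Au(s) + 3 Sn²⁺(aq); Q = [Sn²⁺]^3/[Au³⁺]^2.
From E = E° − (0.0592/n) log Q: log Q = (E° − E)·n/0.0592 = (+1.66 − (+1.650))·6/0.0592 = 1.0135.
So 2·log[Au³⁺] = 3·log(0.04) − log Q = -4.1938 − (1.0135) = -5.2073; log[Au³⁺] = -5.2073 / 2 = -2.6037; [Au³⁺] = 10^(-2.6037) ≈ 0.0025 M.

0.0025 M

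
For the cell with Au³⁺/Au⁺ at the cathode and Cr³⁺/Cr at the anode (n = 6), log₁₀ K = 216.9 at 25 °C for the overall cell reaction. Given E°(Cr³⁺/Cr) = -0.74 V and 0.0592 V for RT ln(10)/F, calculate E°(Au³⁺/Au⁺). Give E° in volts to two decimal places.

E°cell = (0.0592/n)·log K = (0.0592/6)(216.9) = +2.140 V.
Since Au³⁺/Au⁺ is the cathode and Cr³⁺/Cr the anode, E°cell = E°(Au³⁺/Au⁺) − E°(Cr³⁺/Cr).
So E°(Au³⁺/Au⁺) = E°cell + E°(Cr³⁺/Cr) = +2.140 + (-0.74) = +1.40 V.

+1.40 V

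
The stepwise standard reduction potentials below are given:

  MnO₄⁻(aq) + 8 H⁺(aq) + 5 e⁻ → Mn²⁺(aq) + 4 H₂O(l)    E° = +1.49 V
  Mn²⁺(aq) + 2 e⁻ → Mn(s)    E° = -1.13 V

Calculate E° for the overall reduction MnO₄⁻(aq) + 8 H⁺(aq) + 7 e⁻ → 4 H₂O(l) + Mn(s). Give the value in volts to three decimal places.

Standard free energies of sequential steps add: ΔG°₃ = ΔG°₁ + ΔG°₂, so n₃E°₃ = n₁E°₁ + n₂E°₂.
E°₃ = (5×+1.49 + 2×-1.13) / 7 = (+5.190) / 7 = +0.741 V.

+0.741 V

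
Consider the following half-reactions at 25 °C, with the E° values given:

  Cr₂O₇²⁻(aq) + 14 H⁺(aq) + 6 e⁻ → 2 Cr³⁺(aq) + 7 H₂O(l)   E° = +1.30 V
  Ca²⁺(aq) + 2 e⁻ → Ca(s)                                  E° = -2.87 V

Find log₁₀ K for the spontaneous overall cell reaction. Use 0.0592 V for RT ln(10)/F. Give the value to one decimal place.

422.6

Cathode: Cr₂O₇²⁻/Cr³⁺; anode: Ca²⁺/Ca. E°cell = +4.17 V, n = 6.
log K = nE°cell / 0.0592 = (6)(+4.17) / 0.0592 = 422.6.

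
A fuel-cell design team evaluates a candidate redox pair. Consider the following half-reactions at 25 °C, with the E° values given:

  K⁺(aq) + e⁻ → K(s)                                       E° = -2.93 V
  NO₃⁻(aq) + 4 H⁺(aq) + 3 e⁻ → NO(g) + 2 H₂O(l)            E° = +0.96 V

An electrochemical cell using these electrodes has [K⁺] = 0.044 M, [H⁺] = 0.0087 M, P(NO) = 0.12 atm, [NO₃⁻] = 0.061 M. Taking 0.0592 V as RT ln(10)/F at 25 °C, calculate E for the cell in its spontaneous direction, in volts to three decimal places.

NO₃⁻/NO is the cathode (higher E°), K⁺/K the anode: E°cell = +0.96 − (-2.93) = +3.89 V, n = 3.
Overall: NO₃⁻(aq) + 4 H⁺(aq) + 3 K(s) → NO(g) + 2 H₂O(l) + 3 K⁺(aq)
Q = P(NO)·[K⁺]^3 / ([NO₃⁻]·[H⁺]^4); log Q = 4.466.
E = E° − (0.0592/n) log Q = +3.89 − (0.0592/3)(4.466) = +3.802 V.

+3.802 V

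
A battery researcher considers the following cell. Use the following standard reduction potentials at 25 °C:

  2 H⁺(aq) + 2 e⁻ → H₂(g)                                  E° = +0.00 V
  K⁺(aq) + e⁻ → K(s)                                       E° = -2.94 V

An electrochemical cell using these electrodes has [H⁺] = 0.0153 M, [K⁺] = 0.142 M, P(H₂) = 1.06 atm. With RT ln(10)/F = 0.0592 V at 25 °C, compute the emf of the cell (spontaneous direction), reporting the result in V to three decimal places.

+2.882 V

H⁺/H₂ is the cathode (higher E°), K⁺/K the anode: E°cell = +0.00 − (-2.94) = +2.94 V, n = 2.
Overall: 2 H⁺(aq) + 2 K(s) → H₂(g) + 2 K⁺(aq)
Q = P(H₂)·[K⁺]^2 / ([H⁺]^2); log Q = 1.960.
E = E° − (0.0592/n) log Q = +2.94 − (0.0592/2)(1.960) = +2.882 V.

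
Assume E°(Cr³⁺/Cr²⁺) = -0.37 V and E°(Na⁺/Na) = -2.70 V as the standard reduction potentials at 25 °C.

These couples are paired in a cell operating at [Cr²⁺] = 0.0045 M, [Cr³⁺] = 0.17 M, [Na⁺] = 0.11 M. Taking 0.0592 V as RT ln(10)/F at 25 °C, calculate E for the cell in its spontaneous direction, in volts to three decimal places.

Cr³⁺/Cr²⁺ is the cathode (higher E°), Na⁺/Na the anode: E°cell = -0.37 − (-2.70) = +2.33 V, n = 1.
Overall: Cr³⁺(aq) + Na(s) → Cr²⁺(aq) + Na⁺(aq)
Q = [Cr²⁺]·[Na⁺] / ([Cr³⁺]); log Q = -2.536.
E = E° − (0.0592/n) log Q = +2.33 − (0.0592/1)(-2.536) = +2.480 V.

+2.480 V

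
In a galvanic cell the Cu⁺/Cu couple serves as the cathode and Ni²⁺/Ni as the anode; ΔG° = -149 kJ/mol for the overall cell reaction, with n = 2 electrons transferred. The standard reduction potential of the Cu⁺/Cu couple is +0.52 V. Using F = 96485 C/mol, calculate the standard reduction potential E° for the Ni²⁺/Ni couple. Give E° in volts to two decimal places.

E°cell = −ΔG°/(nF) = −(-149×10³)/((2)(96485)) = +0.772 V.
Since Cu⁺/Cu is the cathode and Ni²⁺/Ni the anode, E°cell = E°(Cu⁺/Cu) − E°(Ni²⁺/Ni).
So E°(Ni²⁺/Ni) = E°(Cu⁺/Cu) − E°cell = (+0.52) − (+0.772) = -0.25 V.

-0.25 V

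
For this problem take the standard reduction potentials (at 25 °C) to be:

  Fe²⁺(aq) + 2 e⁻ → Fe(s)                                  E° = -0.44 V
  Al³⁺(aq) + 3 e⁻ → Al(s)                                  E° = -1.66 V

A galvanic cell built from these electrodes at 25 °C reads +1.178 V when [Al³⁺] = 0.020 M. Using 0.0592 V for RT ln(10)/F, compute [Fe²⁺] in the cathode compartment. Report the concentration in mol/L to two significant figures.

0.0028 M

Fe²⁺/Fe is the cathode, Al³⁺/Al the anode: E°cell = +1.22 V, n = 6.
Overall reaction: 3 Fe²⁺(aq) + 2 Al(s) → 3 Fe(s) + 2 Al³⁺(aq); Q = [Al³⁺]^2/[Fe²⁺]^3.
From E = E° − (0.0592/n) log Q: log Q = (E° − E)·n/0.0592 = (+1.22 − (+1.178))·6/0.0592 = 4.2568.
So 3·log[Fe²⁺] = 2·log(0.02) − log Q = -3.3979 − (4.2568) = -7.6547; log[Fe²⁺] = -7.6547 / 3 = -2.5516; [Fe²⁺] = 10^(-2.5516) ≈ 0.0028 M.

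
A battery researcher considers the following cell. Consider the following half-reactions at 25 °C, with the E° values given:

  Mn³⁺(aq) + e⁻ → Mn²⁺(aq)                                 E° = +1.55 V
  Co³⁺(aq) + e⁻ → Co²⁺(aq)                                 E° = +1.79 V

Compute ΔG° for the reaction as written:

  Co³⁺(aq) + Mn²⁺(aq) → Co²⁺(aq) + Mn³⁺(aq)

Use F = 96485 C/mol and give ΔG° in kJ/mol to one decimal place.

As written, Co³⁺/Co²⁺ is reduced (cathode) and Mn³⁺/Mn²⁺ is oxidised (anode), so E°cell = (+1.79) − (+1.55) = +0.24 V.
Balancing electrons gives n = 1.
ΔG° = −nFE° = −(1)(96485)(+0.24) = -23,156 J = -23.2 kJ/mol.

-23.2 kJ/mol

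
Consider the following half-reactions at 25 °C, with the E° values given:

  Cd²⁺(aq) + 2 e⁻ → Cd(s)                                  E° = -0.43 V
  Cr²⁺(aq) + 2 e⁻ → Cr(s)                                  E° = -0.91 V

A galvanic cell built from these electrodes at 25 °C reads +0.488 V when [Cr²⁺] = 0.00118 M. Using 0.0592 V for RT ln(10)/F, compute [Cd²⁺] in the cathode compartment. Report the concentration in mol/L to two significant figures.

0.0022 M

Cd²⁺/Cd is the cathode, Cr²⁺/Cr the anode: E°cell = +0.48 V, n = 2.
Overall reaction: Cd²⁺(aq) + Cr(s) → Cd(s) + Cr²⁺(aq); Q = [Cr²⁺]^1/[Cd²⁺]^1.
From E = E° − (0.0592/n) log Q: log Q = (E° − E)·n/0.0592 = (+0.48 − (+0.488))·2/0.0592 = -0.2703.
So 1·log[Cd²⁺] = 1·log(0.00118) − log Q = -2.9281 − (-0.2703) = -2.6578; [Cd²⁺] = 10^(-2.6578) ≈ 0.0022 M.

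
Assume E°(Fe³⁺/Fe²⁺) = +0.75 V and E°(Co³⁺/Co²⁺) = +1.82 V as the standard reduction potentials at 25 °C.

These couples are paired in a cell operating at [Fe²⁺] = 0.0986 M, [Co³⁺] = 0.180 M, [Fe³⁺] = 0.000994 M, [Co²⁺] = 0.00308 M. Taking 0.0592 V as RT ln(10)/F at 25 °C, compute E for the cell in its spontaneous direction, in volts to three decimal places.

+1.293 V

Co³⁺/Co²⁺ is the cathode (higher E°), Fe³⁺/Fe²⁺ the anode: E°cell = +1.82 − (+0.75) = +1.07 V, n = 1.
Overall: Co³⁺(aq) + Fe²⁺(aq) → Co²⁺(aq) + Fe³⁺(aq)
Q = [Co²⁺]·[Fe³⁺] / ([Co³⁺]·[Fe²⁺]); log Q = -3.763.
E = E° − (0.0592/n) log Q = +1.07 − (0.0592/1)(-3.763) = +1.293 V.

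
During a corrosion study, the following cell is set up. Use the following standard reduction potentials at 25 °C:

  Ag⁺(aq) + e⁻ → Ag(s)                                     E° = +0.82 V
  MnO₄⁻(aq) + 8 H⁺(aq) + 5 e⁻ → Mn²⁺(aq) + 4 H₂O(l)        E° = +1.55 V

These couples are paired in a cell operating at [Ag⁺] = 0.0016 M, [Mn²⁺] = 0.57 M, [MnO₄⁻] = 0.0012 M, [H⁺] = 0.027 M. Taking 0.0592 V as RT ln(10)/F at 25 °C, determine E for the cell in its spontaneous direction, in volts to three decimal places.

MnO₄⁻/Mn²⁺ is the cathode (higher E°), Ag⁺/Ag the anode: E°cell = +1.55 − (+0.82) = +0.73 V, n = 5.
Overall: MnO₄⁻(aq) + 8 H⁺(aq) + 5 Ag(s) → Mn²⁺(aq) + 4 H₂O(l) + 5 Ag⁺(aq)
Q = [Mn²⁺]·[Ag⁺]^5 / ([MnO₄⁻]·[H⁺]^8); log Q = 1.246.
E = E° − (0.0592/n) log Q = +0.73 − (0.0592/5)(1.246) = +0.715 V.

+0.715 V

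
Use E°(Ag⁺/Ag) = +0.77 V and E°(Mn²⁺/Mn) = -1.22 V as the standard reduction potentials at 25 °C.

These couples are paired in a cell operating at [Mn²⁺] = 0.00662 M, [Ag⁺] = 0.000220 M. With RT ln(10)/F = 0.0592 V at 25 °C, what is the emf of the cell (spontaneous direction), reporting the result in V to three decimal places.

+1.838 V

Ag⁺/Ag is the cathode (higher E°), Mn²⁺/Mn the anode: E°cell = +0.77 − (-1.22) = +1.99 V, n = 2.
Overall: 2 Ag⁺(aq) + Mn(s) → 2 Ag(s) + Mn²⁺(aq)
Q = [Mn²⁺] / ([Ag⁺]^2); log Q = 5.136.
E = E° − (0.0592/n) log Q = +1.99 − (0.0592/2)(5.136) = +1.838 V.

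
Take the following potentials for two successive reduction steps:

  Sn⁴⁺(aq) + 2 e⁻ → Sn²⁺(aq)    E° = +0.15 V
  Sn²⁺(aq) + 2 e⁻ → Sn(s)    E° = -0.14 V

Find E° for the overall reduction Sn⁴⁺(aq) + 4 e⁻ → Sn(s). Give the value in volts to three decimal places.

Since ΔG° = −nFE° is additive over sequential reductions, n₃E°₃ = n₁E°₁ + n₂E°₂.
E°₃ = (2×+0.15 + 2×-0.14) / 4 = (+0.020) / 4 = +0.005 V.

+0.005 V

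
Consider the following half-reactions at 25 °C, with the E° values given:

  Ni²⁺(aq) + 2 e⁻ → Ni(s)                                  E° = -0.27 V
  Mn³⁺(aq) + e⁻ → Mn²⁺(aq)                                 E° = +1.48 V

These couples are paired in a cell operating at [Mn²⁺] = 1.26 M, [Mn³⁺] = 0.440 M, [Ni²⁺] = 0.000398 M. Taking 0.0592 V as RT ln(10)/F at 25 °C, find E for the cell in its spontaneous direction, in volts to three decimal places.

+1.824 V

Mn³⁺/Mn²⁺ is the cathode (higher E°), Ni²⁺/Ni the anode: E°cell = +1.48 − (-0.27) = +1.75 V, n = 2.
Overall: 2 Mn³⁺(aq) + Ni(s) → 2 Mn²⁺(aq) + Ni²⁺(aq)
Q = [Mn²⁺]^2·[Ni²⁺] / ([Mn³⁺]^2); log Q = -2.486.
E = E° − (0.0592/n) log Q = +1.75 − (0.0592/2)(-2.486) = +1.824 V.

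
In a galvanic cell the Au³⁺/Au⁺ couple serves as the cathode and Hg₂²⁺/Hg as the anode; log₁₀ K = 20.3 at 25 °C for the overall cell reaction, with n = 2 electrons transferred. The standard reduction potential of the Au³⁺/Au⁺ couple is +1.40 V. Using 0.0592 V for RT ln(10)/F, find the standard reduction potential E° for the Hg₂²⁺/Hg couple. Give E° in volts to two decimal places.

+0.80 V

E°cell = (0.0592/n)·log K = (0.0592/2)(20.3) = +0.601 V.
Since Au³⁺/Au⁺ is the cathode and Hg₂²⁺/Hg the anode, E°cell = E°(Au³⁺/Au⁺) − E°(Hg₂²⁺/Hg).
So E°(Hg₂²⁺/Hg) = E°(Au³⁺/Au⁺) − E°cell = (+1.40) − (+0.601) = +0.80 V.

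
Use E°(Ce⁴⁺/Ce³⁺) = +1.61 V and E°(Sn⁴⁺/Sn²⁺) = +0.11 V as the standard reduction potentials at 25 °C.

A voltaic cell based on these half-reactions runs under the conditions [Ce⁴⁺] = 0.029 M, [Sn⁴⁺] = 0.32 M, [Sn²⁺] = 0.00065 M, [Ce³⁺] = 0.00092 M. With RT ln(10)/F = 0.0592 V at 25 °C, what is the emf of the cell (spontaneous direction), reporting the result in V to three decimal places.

+1.509 V

Ce⁴⁺/Ce³⁺ is the cathode (higher E°), Sn⁴⁺/Sn²⁺ the anode: E°cell = +1.61 − (+0.11) = +1.50 V, n = 2.
Overall: 2 Ce⁴⁺(aq) + Sn²⁺(aq) → 2 Ce³⁺(aq) + Sn⁴⁺(aq)
Q = [Ce³⁺]^2·[Sn⁴⁺] / ([Ce⁴⁺]^2·[Sn²⁺]); log Q = -0.305.
E = E° − (0.0592/n) log Q = +1.50 − (0.0592/2)(-0.305) = +1.509 V.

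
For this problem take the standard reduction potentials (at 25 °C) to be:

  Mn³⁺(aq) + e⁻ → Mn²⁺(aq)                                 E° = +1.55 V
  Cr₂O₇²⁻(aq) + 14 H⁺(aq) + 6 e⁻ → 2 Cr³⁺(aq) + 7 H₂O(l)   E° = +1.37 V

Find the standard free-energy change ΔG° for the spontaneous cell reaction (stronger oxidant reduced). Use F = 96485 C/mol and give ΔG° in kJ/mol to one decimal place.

Mn³⁺/Mn²⁺ (E° = +1.55 V) is the cathode; Cr₂O₇²⁻/Cr³⁺ (E° = +1.37 V) is the anode, so E°cell = +0.18 V.
Balancing electrons gives n = 6 (lcm of 1 and 6).
ΔG° = −nFE° = −(6)(96485)(+0.18) = -104,204 J = -104.2 kJ/mol.

-104.2 kJ/mol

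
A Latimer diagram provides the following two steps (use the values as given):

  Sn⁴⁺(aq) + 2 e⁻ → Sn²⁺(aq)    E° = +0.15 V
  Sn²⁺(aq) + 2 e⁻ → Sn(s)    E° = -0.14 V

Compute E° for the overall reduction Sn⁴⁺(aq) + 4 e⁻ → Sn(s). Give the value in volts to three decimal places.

Standard free energies of sequential steps add: ΔG°₃ = ΔG°₁ + ΔG°₂, so n₃E°₃ = n₁E°₁ + n₂E°₂.
E°₃ = (2×+0.15 + 2×-0.14) / 4 = (+0.020) / 4 = +0.005 V.

+0.005 V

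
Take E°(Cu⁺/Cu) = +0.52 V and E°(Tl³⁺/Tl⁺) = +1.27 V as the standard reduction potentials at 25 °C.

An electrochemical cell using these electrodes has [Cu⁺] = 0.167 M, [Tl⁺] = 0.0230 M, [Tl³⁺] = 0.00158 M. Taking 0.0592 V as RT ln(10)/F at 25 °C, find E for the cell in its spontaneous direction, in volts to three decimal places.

Tl³⁺/Tl⁺ is the cathode (higher E°), Cu⁺/Cu the anode: E°cell = +1.27 − (+0.52) = +0.75 V, n = 2.
Overall: Tl³⁺(aq) + 2 Cu(s) → Tl⁺(aq) + 2 Cu⁺(aq)
Q = [Tl⁺]·[Cu⁺]^2 / ([Tl³⁺]); log Q = -0.391.
E = E° − (0.0592/n) log Q = +0.75 − (0.0592/2)(-0.391) = +0.762 V.

+0.762 V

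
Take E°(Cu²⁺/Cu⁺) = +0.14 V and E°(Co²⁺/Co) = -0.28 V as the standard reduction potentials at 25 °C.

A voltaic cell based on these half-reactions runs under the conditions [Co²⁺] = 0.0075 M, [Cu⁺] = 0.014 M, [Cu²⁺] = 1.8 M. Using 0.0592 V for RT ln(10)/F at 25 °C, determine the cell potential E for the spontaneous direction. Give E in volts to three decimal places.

Cu²⁺/Cu⁺ is the cathode (higher E°), Co²⁺/Co the anode: E°cell = +0.14 − (-0.28) = +0.42 V, n = 2.
Overall: 2 Cu²⁺(aq) + Co(s) → 2 Cu⁺(aq) + Co²⁺(aq)
Q = [Cu⁺]^2·[Co²⁺] / ([Cu²⁺]^2); log Q = -6.343.
E = E° − (0.0592/n) log Q = +0.42 − (0.0592/2)(-6.343) = +0.608 V.

+0.608 V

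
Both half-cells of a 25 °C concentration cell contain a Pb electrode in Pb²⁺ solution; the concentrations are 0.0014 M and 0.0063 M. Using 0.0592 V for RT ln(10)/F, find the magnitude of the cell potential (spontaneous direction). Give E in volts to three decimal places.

+0.019 V

For a concentration cell E°cell = 0. The 0.0063 M side is the cathode (reduction is favoured where [Pb²⁺] is higher).
With n = 2, E = −(0.0592/2) log([Pb²⁺]ₐₙ/[Pb²⁺]꜀ₐₜ) = −(0.0592/2) log(0.0014/0.0063) = −(0.0592/2)(-0.653) = +0.019 V.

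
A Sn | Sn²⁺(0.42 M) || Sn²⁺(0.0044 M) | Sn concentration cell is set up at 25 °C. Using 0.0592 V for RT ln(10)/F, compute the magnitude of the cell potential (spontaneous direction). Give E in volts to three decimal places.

+0.059 V

For a concentration cell E°cell = 0. The 0.42 M side is the cathode (reduction is favoured where [Sn²⁺] is higher).
With n = 2, E = −(0.0592/2) log([Sn²⁺]ₐₙ/[Sn²⁺]꜀ₐₜ) = −(0.0592/2) log(0.0044/0.42) = −(0.0592/2)(-1.980) = +0.059 V.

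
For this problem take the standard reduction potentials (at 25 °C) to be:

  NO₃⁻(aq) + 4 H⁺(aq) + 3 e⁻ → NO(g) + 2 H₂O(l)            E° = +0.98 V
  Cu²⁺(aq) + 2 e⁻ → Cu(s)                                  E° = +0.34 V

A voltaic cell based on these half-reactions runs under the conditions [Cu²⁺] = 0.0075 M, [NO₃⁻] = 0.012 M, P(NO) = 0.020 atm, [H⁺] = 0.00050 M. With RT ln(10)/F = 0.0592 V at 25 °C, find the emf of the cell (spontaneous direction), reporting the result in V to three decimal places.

+0.438 V

NO₃⁻/NO is the cathode (higher E°), Cu²⁺/Cu the anode: E°cell = +0.98 − (+0.34) = +0.64 V, n = 6.
Overall: 2 NO₃⁻(aq) + 8 H⁺(aq) + 3 Cu(s) → 2 NO(g) + 4 H₂O(l) + 3 Cu²⁺(aq)
Q = P(NO)^2·[Cu²⁺]^3 / ([NO₃⁻]^2·[H⁺]^8); log Q = 20.477.
E = E° − (0.0592/n) log Q = +0.64 − (0.0592/6)(20.477) = +0.438 V.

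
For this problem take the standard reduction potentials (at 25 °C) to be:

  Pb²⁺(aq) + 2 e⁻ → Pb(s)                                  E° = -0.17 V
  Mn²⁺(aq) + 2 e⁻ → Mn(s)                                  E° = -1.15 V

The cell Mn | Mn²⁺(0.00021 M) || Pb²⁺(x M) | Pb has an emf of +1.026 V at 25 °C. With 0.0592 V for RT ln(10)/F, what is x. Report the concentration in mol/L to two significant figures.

0.0075 M

Pb²⁺/Pb is the cathode, Mn²⁺/Mn the anode: E°cell = +0.98 V, n = 2.
Overall reaction: Pb²⁺(aq) + Mn(s) → Pb(s) + Mn²⁺(aq); Q = [Mn²⁺]^1/[Pb²⁺]^1.
From E = E° − (0.0592/n) log Q: log Q = (E° − E)·n/0.0592 = (+0.98 − (+1.026))·2/0.0592 = -1.5541.
So 1·log[Pb²⁺] = 1·log(0.00021) − log Q = -3.6778 − (-1.5541) = -2.1237; [Pb²⁺] = 10^(-2.1237) ≈ 0.0075 M.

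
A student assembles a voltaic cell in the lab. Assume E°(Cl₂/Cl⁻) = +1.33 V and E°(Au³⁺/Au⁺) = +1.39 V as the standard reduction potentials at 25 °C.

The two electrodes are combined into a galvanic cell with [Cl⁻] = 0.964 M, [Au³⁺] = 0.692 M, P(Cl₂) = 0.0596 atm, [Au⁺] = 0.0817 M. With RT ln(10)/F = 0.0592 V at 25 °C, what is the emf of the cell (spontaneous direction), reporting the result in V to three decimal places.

Au³⁺/Au⁺ is the cathode (higher E°), Cl₂/Cl⁻ the anode: E°cell = +1.39 − (+1.33) = +0.06 V, n = 2.
Overall: Au³⁺(aq) + 2 Cl⁻(aq) → Au⁺(aq) + Cl₂(g)
Q = [Au⁺]·P(Cl₂) / ([Au³⁺]·[Cl⁻]^2); log Q = -2.121.
E = E° − (0.0592/n) log Q = +0.06 − (0.0592/2)(-2.121) = +0.123 V.

+0.123 V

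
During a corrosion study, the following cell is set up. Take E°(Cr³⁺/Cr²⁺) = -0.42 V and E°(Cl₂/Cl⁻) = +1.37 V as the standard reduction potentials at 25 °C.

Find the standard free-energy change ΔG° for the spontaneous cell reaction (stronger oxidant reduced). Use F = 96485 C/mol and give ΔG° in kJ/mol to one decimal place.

Cl₂/Cl⁻ (E° = +1.37 V) is the cathode; Cr³⁺/Cr²⁺ (E° = -0.42 V) is the anode, so E°cell = +1.79 V.
Balancing electrons gives n = 2 (lcm of 2 and 1).
ΔG° = −nFE° = −(2)(96485)(+1.79) = -345,416 J = -345.4 kJ/mol.

-345.4 kJ/mol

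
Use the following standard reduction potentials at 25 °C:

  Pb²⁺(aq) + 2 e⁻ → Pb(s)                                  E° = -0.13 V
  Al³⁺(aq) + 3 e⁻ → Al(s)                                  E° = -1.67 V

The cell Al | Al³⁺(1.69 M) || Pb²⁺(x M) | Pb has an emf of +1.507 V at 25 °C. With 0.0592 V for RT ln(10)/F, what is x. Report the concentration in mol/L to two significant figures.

Pb²⁺/Pb is the cathode, Al³⁺/Al the anode: E°cell = +1.54 V, n = 6.
Overall reaction: 3 Pb²⁺(aq) + 2 Al(s) → 3 Pb(s) + 2 Al³⁺(aq); Q = [Al³⁺]^2/[Pb²⁺]^3.
From E = E° − (0.0592/n) log Q: log Q = (E° − E)·n/0.0592 = (+1.54 − (+1.507))·6/0.0592 = 3.3446.
So 3·log[Pb²⁺] = 2·log(1.69) − log Q = 0.4558 − (3.3446) = -2.8888; log[Pb²⁺] = -2.8888 / 3 = -0.9629; [Pb²⁺] = 10^(-0.9629) ≈ 0.11 M.

0.11 M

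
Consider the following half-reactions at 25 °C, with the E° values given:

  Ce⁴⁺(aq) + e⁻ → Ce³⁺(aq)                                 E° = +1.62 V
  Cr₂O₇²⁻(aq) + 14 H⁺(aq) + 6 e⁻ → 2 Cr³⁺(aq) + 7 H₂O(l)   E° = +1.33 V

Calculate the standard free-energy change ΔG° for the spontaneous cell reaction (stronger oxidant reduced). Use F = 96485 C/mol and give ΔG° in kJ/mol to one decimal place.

-167.9 kJ/mol

Ce⁴⁺/Ce³⁺ (E° = +1.62 V) is the cathode; Cr₂O₇²⁻/Cr³⁺ (E° = +1.33 V) is the anode, so E°cell = +0.29 V.
Balancing electrons gives n = 6 (lcm of 1 and 6).
ΔG° = −nFE° = −(6)(96485)(+0.29) = -167,884 J = -167.9 kJ/mol.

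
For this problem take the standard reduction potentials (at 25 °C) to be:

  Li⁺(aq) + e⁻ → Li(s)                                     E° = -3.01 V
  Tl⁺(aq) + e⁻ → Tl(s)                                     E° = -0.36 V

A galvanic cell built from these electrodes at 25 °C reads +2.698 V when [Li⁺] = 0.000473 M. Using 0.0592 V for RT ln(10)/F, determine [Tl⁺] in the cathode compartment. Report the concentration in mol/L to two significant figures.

Tl⁺/Tl is the cathode, Li⁺/Li the anode: E°cell = +2.65 V, n = 1.
Overall reaction: Tl⁺(aq) + Li(s) → Tl(s) + Li⁺(aq); Q = [Li⁺]^1/[Tl⁺]^1.
From E = E° − (0.0592/n) log Q: log Q = (E° − E)·n/0.0592 = (+2.65 − (+2.698))·1/0.0592 = -0.8108.
So 1·log[Tl⁺] = 1·log(0.000473) − log Q = -3.3251 − (-0.8108) = -2.5143; [Tl⁺] = 10^(-2.5143) ≈ 0.0031 M.

0.0031 M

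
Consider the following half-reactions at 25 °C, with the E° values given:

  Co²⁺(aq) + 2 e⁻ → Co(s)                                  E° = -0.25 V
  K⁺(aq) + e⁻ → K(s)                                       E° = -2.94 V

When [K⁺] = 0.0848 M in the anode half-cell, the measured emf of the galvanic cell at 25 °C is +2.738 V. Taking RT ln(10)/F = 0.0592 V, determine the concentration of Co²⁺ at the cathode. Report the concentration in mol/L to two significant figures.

0.30 M

Co²⁺/Co is the cathode, K⁺/K the anode: E°cell = +2.69 V, n = 2.
Overall reaction: Co²⁺(aq) + 2 K(s) → Co(s) + 2 K⁺(aq); Q = [K⁺]^2/[Co²⁺]^1.
From E = E° − (0.0592/n) log Q: log Q = (E° − E)·n/0.0592 = (+2.69 − (+2.738))·2/0.0592 = -1.6216.
So 1·log[Co²⁺] = 2·log(0.0848) − log Q = -2.1432 − (-1.6216) = -0.5216; [Co²⁺] = 10^(-0.5216) ≈ 0.30 M.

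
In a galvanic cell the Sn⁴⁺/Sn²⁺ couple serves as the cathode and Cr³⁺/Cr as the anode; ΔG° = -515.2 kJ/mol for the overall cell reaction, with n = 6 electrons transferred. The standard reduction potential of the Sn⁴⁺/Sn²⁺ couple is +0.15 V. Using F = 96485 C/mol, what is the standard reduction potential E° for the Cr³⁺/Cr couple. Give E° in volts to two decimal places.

E°cell = −ΔG°/(nF) = −(-515.2×10³)/((6)(96485)) = +0.890 V.
Since Sn⁴⁺/Sn²⁺ is the cathode and Cr³⁺/Cr the anode, E°cell = E°(Sn⁴⁺/Sn²⁺) − E°(Cr³⁺/Cr).
So E°(Cr³⁺/Cr) = E°(Sn⁴⁺/Sn²⁺) − E°cell = (+0.15) − (+0.890) = -0.74 V.

-0.74 V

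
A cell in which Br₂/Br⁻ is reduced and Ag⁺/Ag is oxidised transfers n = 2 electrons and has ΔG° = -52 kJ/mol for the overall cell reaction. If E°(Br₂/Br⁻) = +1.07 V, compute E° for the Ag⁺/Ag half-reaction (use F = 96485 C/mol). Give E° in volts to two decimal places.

+0.80 V

E°cell = −ΔG°/(nF) = −(-52×10³)/((2)(96485)) = +0.269 V.
Since Br₂/Br⁻ is the cathode and Ag⁺/Ag the anode, E°cell = E°(Br₂/Br⁻) − E°(Ag⁺/Ag).
So E°(Ag⁺/Ag) = E°(Br₂/Br⁻) − E°cell = (+1.07) − (+0.269) = +0.80 V.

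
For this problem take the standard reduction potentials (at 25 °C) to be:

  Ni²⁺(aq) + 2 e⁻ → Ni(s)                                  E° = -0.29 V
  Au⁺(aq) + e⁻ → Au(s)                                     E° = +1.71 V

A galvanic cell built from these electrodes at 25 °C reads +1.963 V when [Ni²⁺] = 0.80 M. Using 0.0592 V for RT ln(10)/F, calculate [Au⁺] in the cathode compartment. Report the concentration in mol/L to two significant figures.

0.21 M

Au⁺/Au is the cathode, Ni²⁺/Ni the anode: E°cell = +2.00 V, n = 2.
Overall reaction: 2 Au⁺(aq) + Ni(s) → 2 Au(s) + Ni²⁺(aq); Q = [Ni²⁺]^1/[Au⁺]^2.
From E = E° − (0.0592/n) log Q: log Q = (E° − E)·n/0.0592 = (+2.00 − (+1.963))·2/0.0592 = 1.2500.
So 2·log[Au⁺] = 1·log(0.8) − log Q = -0.0969 − (1.2500) = -1.3469; log[Au⁺] = -1.3469 / 2 = -0.6734; [Au⁺] = 10^(-0.6734) ≈ 0.21 M.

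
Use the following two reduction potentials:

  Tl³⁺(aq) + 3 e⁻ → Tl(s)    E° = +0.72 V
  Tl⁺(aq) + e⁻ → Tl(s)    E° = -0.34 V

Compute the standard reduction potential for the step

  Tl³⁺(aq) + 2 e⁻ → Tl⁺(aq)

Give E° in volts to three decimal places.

Sequential free energies add, so n₃E°₃ = n₁E°₁ + n₂E°₂.
With n₃ = 3, and the known step contributing 1×(-0.34) V, the unknown satisfies 2·E° = 3×(+0.72) − 1×(-0.34) = +2.500.
E° = +2.500 / 2 = +1.250 V.

+1.250 V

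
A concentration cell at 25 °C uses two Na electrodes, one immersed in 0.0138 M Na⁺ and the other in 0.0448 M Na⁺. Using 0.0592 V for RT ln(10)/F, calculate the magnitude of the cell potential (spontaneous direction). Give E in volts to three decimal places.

+0.030 V

For a concentration cell E°cell = 0. The 0.0448 M side is the cathode (reduction is favoured where [Na⁺] is higher).
With n = 1, E = −(0.0592/1) log([Na⁺]ₐₙ/[Na⁺]꜀ₐₜ) = −(0.0592/1) log(0.0138/0.0448) = −(0.0592/1)(-0.511) = +0.030 V.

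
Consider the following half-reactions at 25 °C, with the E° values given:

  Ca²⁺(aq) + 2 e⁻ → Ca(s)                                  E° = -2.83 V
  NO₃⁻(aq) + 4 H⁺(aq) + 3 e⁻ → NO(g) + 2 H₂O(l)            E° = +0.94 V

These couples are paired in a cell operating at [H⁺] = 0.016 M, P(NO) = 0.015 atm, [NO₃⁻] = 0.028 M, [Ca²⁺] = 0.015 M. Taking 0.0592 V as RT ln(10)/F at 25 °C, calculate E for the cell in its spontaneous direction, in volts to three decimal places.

+3.688 V

NO₃⁻/NO is the cathode (higher E°), Ca²⁺/Ca the anode: E°cell = +0.94 − (-2.83) = +3.77 V, n = 6.
Overall: 2 NO₃⁻(aq) + 8 H⁺(aq) + 3 Ca(s) → 2 NO(g) + 4 H₂O(l) + 3 Ca²⁺(aq)
Q = P(NO)^2·[Ca²⁺]^3 / ([NO₃⁻]^2·[H⁺]^8); log Q = 8.353.
E = E° − (0.0592/n) log Q = +3.77 − (0.0592/6)(8.353) = +3.688 V.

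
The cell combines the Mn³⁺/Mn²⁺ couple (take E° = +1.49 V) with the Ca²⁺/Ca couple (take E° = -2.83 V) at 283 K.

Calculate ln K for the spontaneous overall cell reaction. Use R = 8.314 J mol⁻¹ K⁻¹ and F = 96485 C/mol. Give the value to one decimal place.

354.3

Cathode: Mn³⁺/Mn²⁺; anode: Ca²⁺/Ca. E°cell = (+1.49) − (-2.83) = +4.32 V, with n = 2.
ΔG° = −nFE° = −RT ln K, so ln K = nFE°/(RT) = (2)(96485)(+4.32) / ((8.314)(283)) = 354.305.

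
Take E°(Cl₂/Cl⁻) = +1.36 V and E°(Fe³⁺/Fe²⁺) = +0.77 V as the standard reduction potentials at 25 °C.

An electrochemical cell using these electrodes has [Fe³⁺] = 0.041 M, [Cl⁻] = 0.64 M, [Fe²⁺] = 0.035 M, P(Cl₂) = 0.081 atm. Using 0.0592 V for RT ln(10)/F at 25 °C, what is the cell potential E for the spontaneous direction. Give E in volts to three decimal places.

+0.565 V

Cl₂/Cl⁻ is the cathode (higher E°), Fe³⁺/Fe²⁺ the anode: E°cell = +1.36 − (+0.77) = +0.59 V, n = 2.
Overall: Cl₂(g) + 2 Fe²⁺(aq) → 2 Cl⁻(aq) + 2 Fe³⁺(aq)
Q = [Cl⁻]^2·[Fe³⁺]^2 / (P(Cl₂)·[Fe²⁺]^2); log Q = 0.841.
E = E° − (0.0592/n) log Q = +0.59 − (0.0592/2)(0.841) = +0.565 V.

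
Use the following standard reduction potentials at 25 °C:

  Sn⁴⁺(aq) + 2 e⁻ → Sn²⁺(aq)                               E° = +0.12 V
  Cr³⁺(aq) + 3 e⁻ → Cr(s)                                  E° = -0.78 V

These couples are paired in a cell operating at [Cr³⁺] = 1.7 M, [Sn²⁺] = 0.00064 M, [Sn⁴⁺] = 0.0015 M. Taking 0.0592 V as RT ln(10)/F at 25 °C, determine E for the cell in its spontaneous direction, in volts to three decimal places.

+0.906 V

Sn⁴⁺/Sn²⁺ is the cathode (higher E°), Cr³⁺/Cr the anode: E°cell = +0.12 − (-0.78) = +0.90 V, n = 6.
Overall: 3 Sn⁴⁺(aq) + 2 Cr(s) → 3 Sn²⁺(aq) + 2 Cr³⁺(aq)
Q = [Sn²⁺]^3·[Cr³⁺]^2 / ([Sn⁴⁺]^3); log Q = -0.649.
E = E° − (0.0592/n) log Q = +0.90 − (0.0592/6)(-0.649) = +0.906 V.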